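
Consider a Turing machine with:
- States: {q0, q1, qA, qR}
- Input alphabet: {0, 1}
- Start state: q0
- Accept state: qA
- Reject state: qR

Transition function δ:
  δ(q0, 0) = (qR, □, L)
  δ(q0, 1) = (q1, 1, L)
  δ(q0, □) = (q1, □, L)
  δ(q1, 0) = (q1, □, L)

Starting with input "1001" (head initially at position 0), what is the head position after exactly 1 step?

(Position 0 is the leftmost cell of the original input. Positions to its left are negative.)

Execution trace (head position shown):
Step 0: [q0]1001  (head at position 0)
Step 1: move left → [q1]□1001  (head at position -1)

After 1 step, the head is at position -1.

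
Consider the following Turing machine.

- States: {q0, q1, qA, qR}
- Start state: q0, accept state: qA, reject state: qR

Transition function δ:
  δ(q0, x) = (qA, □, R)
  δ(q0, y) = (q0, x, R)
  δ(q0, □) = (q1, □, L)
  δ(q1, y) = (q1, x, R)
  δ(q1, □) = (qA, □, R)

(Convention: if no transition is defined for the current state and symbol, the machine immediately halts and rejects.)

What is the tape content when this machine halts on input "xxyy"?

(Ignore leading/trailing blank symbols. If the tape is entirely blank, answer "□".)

Execution trace:
Initial: [q0]xxyy
Step 1: δ(q0, x) = (qA, □, R) → □[qA]xyy

The machine reaches the accept state qA and halts.

Final tape (ignoring leading/trailing blanks): xyy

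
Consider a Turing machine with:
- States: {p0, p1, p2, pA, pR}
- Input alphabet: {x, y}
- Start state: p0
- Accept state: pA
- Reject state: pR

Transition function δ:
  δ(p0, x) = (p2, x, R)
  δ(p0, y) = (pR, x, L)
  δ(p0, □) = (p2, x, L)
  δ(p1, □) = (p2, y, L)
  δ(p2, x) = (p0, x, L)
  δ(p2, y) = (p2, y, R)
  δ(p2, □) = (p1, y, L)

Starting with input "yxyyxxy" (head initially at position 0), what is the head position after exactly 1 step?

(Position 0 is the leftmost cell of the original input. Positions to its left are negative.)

Execution trace (head position shown):
Step 0: [p0]yxyyxxy  (head at position 0)
Step 1: move left → [pR]□xxyyxxy  (head at position -1)

After 1 step, the head is at position -1.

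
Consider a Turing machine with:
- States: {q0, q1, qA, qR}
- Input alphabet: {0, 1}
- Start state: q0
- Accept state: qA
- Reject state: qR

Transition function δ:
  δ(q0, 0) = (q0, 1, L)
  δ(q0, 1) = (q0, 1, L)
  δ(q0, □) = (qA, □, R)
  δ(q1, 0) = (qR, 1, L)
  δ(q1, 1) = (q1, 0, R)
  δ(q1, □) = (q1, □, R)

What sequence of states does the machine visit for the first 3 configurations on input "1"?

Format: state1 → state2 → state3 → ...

Execution trace:
Initial: [q0]1
Step 1: δ(q0, 1) = (q0, 1, L) → [q0]□1
Step 2: δ(q0, □) = (qA, □, R) → □[qA]1

The machine reaches the accept state qA and halts.

State sequence: q0 → q0 → qA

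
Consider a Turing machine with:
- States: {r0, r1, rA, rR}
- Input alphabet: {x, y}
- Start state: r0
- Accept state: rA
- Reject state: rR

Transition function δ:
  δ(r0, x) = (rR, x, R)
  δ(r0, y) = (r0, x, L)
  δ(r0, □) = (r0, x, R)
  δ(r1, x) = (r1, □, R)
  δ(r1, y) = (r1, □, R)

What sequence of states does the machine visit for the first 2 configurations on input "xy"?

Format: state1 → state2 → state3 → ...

Execution trace:
Initial: [r0]xy
Step 1: δ(r0, x) = (rR, x, R) → x[rR]y

The machine reaches the reject state rR and halts.

State sequence: r0 → rR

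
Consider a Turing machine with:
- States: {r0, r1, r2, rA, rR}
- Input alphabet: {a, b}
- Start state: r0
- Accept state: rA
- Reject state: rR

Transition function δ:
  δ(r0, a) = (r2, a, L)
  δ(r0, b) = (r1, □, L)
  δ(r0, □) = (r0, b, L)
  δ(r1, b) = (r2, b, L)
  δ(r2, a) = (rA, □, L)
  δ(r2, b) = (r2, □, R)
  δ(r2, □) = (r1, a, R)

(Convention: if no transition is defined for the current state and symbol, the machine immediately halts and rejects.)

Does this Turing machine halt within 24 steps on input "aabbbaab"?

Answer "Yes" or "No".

Execution trace:
Initial: [r0]aabbbaab
Step 1: δ(r0, a) = (r2, a, L) → [r2]□aabbbaab
Step 2: δ(r2, □) = (r1, a, R) → a[r1]aabbbaab

No transition is defined for δ(r1, a). By convention the machine halts and rejects.
The machine halted after 2 steps (within the 24-step bound).

Answer: Yes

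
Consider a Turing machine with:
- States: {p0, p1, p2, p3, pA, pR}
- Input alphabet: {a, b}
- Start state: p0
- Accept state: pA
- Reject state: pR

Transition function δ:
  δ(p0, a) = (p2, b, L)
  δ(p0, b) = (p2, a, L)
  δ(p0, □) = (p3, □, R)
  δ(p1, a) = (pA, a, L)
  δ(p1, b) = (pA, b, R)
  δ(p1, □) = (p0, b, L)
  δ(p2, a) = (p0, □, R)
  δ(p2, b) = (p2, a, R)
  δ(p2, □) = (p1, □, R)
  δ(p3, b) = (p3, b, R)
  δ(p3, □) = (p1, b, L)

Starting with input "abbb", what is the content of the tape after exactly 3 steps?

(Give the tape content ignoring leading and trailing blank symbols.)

Execution trace:
Initial: [p0]abbb
Step 1: δ(p0, a) = (p2, b, L) → [p2]□bbbb
Step 2: δ(p2, □) = (p1, □, R) → □[p1]bbbb
Step 3: δ(p1, b) = (pA, b, R) → □b[pA]bbb

The machine reaches the accept state pA and halts.

After 3 steps, the tape (ignoring leading/trailing blanks) is: bbbb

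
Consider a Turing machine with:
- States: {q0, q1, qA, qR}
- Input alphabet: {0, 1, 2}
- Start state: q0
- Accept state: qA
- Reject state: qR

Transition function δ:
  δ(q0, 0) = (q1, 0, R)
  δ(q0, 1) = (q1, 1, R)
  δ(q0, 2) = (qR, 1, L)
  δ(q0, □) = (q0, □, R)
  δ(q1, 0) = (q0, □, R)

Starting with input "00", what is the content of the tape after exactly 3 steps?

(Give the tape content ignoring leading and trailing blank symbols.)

Execution trace:
Initial: [q0]00
Step 1: δ(q0, 0) = (q1, 0, R) → 0[q1]0
Step 2: δ(q1, 0) = (q0, □, R) → 0□[q0]□
Step 3: δ(q0, □) = (q0, □, R) → 0□□[q0]□

After 3 steps, the tape (ignoring leading/trailing blanks) is: 0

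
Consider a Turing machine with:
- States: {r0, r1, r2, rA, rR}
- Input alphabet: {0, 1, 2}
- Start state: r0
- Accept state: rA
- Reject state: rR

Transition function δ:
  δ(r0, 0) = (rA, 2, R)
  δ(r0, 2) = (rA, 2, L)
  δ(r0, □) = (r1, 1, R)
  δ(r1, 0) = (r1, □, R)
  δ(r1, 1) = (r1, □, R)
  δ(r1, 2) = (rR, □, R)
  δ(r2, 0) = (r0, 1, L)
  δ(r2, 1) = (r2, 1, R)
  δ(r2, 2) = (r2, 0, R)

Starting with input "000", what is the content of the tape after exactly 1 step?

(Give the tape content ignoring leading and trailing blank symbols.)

Execution trace:
Initial: [r0]000
Step 1: δ(r0, 0) = (rA, 2, R) → 2[rA]00

The machine reaches the accept state rA and halts.

After 1 step, the tape (ignoring leading/trailing blanks) is: 200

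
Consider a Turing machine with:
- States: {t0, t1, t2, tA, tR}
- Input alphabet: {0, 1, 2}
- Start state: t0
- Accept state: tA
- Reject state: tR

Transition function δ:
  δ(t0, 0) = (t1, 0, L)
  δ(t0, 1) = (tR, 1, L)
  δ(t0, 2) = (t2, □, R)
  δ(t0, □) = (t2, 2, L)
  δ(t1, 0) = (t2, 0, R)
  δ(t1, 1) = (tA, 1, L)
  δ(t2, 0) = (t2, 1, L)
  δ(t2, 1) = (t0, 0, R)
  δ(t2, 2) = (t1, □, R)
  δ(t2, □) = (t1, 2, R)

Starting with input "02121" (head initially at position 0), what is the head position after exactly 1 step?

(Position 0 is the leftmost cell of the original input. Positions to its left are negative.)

Execution trace (head position shown):
Step 0: [t0]02121  (head at position 0)
Step 1: move left → [t1]□02121  (head at position -1)

After 1 step, the head is at position -1.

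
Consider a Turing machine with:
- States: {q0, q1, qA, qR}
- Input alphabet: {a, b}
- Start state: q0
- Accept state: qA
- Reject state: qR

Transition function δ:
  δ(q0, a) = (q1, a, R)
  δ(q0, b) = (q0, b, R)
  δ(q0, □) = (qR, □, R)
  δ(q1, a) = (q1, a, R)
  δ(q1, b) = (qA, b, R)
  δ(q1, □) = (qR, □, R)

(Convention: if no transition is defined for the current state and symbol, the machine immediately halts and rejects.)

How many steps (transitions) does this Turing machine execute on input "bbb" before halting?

Execution trace:
Initial: [q0]bbb
Step 1: δ(q0, b) = (q0, b, R) → b[q0]bb
Step 2: δ(q0, b) = (q0, b, R) → bb[q0]b
Step 3: δ(q0, b) = (q0, b, R) → bbb[q0]□
Step 4: δ(q0, □) = (qR, □, R) → bbb□[qR]□

The machine reaches the reject state qR and halts.

The machine executed 4 steps before halting.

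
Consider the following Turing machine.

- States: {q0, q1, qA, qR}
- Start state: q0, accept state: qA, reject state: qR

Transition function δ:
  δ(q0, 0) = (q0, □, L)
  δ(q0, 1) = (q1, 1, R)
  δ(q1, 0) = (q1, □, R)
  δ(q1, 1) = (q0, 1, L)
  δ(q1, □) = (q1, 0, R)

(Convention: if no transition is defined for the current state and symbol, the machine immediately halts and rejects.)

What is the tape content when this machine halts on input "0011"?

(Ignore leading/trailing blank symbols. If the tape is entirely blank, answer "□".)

Execution trace:
Initial: [q0]0011
Step 1: δ(q0, 0) = (q0, □, L) → [q0]□□011

No transition is defined for δ(q0, □). By convention the machine halts and rejects.

Final tape (ignoring leading/trailing blanks): 011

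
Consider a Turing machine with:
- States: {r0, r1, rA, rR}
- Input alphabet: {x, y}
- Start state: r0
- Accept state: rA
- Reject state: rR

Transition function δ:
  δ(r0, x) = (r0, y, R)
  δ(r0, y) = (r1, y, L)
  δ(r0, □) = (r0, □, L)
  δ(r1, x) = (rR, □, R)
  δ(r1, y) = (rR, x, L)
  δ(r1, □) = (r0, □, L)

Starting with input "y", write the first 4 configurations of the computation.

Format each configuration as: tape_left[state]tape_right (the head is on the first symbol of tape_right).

Transitions applied:
Step 1: δ(r0, y) = (r1, y, L)
Step 2: δ(r1, □) = (r0, □, L)
Step 3: δ(r0, □) = (r0, □, L)

The first 4 configurations are:
[r0]y ⊢ [r1]□y ⊢ [r0]□□y ⊢ [r0]□□□y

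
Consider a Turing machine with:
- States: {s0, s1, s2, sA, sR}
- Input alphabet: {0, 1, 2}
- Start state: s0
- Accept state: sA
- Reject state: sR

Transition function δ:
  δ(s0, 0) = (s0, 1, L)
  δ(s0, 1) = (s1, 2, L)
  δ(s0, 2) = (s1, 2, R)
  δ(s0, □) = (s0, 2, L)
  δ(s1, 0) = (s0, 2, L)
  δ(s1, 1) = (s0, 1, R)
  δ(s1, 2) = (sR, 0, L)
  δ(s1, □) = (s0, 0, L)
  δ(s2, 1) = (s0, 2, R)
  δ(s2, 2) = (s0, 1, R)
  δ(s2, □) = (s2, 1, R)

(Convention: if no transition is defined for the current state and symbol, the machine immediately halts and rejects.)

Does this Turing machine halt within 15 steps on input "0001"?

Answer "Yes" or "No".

Execution trace:
Initial: [s0]0001
Step 1: δ(s0, 0) = (s0, 1, L) → [s0]□1001
Step 2: δ(s0, □) = (s0, 2, L) → [s0]□21001
Step 3: δ(s0, □) = (s0, 2, L) → [s0]□221001
Step 4: δ(s0, □) = (s0, 2, L) → [s0]□2221001
Step 5: δ(s0, □) = (s0, 2, L) → [s0]□22221001
Step 6: δ(s0, □) = (s0, 2, L) → [s0]□222221001
Step 7: δ(s0, □) = (s0, 2, L) → [s0]□2222221001
Step 8: δ(s0, □) = (s0, 2, L) → [s0]□22222221001
Step 9: δ(s0, □) = (s0, 2, L) → [s0]□222222221001
Step 10: δ(s0, □) = (s0, 2, L) → [s0]□2222222221001
Step 11: δ(s0, □) = (s0, 2, L) → [s0]□22222222221001
Step 12: δ(s0, □) = (s0, 2, L) → [s0]□222222222221001
Step 13: δ(s0, □) = (s0, 2, L) → [s0]□2222222222221001
Step 14: δ(s0, □) = (s0, 2, L) → [s0]□22222222222221001
Step 15: δ(s0, □) = (s0, 2, L) → [s0]□222222222222221001

The machine has not reached a halting state after 15 steps.
The machine did not halt within the 15-step bound.

Answer: No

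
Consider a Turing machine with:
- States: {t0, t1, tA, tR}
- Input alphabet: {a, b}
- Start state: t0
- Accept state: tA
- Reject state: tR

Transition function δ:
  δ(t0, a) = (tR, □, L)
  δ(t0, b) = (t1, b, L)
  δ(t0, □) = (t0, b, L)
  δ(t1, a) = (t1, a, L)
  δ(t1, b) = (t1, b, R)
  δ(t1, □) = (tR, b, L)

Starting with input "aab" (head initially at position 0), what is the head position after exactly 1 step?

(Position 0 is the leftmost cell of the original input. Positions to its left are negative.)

Execution trace (head position shown):
Step 0: [t0]aab  (head at position 0)
Step 1: move left → [tR]□□ab  (head at position -1)

After 1 step, the head is at position -1.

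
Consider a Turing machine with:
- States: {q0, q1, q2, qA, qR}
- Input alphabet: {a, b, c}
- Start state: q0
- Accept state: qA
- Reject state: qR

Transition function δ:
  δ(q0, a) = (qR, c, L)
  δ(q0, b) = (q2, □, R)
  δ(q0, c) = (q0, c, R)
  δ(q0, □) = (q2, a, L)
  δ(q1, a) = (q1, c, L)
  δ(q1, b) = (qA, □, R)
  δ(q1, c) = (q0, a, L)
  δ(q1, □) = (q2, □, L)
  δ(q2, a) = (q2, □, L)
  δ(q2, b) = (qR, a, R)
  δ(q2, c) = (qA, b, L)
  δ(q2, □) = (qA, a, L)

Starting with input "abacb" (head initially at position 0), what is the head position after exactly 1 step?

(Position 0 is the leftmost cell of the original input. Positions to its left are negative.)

Execution trace (head position shown):
Step 0: [q0]abacb  (head at position 0)
Step 1: move left → [qR]□cbacb  (head at position -1)

After 1 step, the head is at position -1.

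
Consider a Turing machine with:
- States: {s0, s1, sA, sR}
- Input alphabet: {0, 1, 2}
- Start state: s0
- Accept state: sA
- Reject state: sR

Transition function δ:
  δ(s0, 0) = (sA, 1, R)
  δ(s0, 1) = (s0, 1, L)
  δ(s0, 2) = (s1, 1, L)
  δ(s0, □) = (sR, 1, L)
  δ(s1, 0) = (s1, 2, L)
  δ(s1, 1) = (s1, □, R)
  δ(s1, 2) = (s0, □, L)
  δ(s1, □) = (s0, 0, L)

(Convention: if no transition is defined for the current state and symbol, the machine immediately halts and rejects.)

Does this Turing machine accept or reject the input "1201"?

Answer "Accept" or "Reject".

Execution trace:
Initial: [s0]1201
Step 1: δ(s0, 1) = (s0, 1, L) → [s0]□1201
Step 2: δ(s0, □) = (sR, 1, L) → [sR]□11201

The machine reaches the reject state sR and halts.

Answer: Reject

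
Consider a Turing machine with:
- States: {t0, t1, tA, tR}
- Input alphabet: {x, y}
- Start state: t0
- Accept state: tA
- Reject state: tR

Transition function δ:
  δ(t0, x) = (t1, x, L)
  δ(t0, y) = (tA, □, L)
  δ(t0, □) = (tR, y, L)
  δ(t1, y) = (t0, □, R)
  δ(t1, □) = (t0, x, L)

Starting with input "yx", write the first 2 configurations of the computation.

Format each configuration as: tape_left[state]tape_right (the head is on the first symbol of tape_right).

Transitions applied:
Step 1: δ(t0, y) = (tA, □, L)

The first 2 configurations are:
[t0]yx ⊢ [tA]□□x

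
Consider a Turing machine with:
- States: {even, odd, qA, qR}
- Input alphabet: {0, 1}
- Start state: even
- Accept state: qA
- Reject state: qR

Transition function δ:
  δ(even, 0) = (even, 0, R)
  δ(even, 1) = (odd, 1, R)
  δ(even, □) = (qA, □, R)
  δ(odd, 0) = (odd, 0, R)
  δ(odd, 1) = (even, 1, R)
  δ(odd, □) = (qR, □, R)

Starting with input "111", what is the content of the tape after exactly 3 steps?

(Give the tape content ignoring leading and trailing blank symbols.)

Execution trace:
Initial: [even]111
Step 1: δ(even, 1) = (odd, 1, R) → 1[odd]11
Step 2: δ(odd, 1) = (even, 1, R) → 11[even]1
Step 3: δ(even, 1) = (odd, 1, R) → 111[odd]□

After 3 steps, the tape (ignoring leading/trailing blanks) is: 111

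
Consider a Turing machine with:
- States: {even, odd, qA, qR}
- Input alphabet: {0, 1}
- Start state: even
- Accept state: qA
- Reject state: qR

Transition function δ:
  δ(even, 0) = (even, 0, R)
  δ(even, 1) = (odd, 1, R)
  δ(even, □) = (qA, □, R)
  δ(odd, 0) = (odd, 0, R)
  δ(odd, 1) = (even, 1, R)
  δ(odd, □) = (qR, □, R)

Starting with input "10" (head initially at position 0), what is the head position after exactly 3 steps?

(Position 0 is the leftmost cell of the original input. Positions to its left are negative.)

Execution trace (head position shown):
Step 0: [even]10  (head at position 0)
Step 1: move right → 1[odd]0  (head at position 1)
Step 2: move right → 10[odd]□  (head at position 2)
Step 3: move right → 10□[qR]□  (head at position 3)

After 3 steps, the head is at position 3.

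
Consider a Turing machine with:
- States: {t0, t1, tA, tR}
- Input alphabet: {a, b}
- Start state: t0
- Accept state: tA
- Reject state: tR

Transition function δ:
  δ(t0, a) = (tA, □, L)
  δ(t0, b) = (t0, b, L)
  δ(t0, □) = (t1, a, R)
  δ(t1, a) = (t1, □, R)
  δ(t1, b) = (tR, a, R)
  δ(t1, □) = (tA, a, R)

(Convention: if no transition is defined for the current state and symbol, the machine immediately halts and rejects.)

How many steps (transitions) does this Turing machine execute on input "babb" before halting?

Execution trace:
Initial: [t0]babb
Step 1: δ(t0, b) = (t0, b, L) → [t0]□babb
Step 2: δ(t0, □) = (t1, a, R) → a[t1]babb
Step 3: δ(t1, b) = (tR, a, R) → aa[tR]abb

The machine reaches the reject state tR and halts.

The machine executed 3 steps before halting.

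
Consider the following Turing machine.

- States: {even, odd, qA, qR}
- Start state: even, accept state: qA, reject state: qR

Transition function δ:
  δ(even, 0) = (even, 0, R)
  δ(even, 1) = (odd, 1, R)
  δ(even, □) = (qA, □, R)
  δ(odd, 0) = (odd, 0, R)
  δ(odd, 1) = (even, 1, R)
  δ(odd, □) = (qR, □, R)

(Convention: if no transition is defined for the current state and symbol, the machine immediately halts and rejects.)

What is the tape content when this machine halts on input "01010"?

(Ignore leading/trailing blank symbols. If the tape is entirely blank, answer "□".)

Execution trace:
Initial: [even]01010
Step 1: δ(even, 0) = (even, 0, R) → 0[even]1010
Step 2: δ(even, 1) = (odd, 1, R) → 01[odd]010
Step 3: δ(odd, 0) = (odd, 0, R) → 010[odd]10
Step 4: δ(odd, 1) = (even, 1, R) → 0101[even]0
Step 5: δ(even, 0) = (even, 0, R) → 01010[even]□
Step 6: δ(even, □) = (qA, □, R) → 01010□[qA]□

The machine reaches the accept state qA and halts.

Final tape (ignoring leading/trailing blanks): 01010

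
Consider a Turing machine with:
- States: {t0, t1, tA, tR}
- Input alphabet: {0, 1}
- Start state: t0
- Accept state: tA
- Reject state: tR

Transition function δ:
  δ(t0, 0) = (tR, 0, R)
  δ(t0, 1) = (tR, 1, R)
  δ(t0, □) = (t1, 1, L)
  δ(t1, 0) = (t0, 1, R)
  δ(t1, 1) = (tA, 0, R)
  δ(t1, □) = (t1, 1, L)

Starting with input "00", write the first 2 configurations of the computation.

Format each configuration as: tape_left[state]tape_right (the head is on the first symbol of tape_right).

Transitions applied:
Step 1: δ(t0, 0) = (tR, 0, R)

The first 2 configurations are:
[t0]00 ⊢ 0[tR]0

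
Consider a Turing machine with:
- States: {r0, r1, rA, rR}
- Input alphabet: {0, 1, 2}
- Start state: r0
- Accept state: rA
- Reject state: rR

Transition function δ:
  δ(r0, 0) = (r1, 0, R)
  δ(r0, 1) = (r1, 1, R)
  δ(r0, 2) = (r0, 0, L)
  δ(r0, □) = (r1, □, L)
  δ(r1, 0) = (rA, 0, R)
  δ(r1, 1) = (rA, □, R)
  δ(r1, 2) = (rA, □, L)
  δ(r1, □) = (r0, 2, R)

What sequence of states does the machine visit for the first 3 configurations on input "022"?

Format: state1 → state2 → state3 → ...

Execution trace:
Initial: [r0]022
Step 1: δ(r0, 0) = (r1, 0, R) → 0[r1]22
Step 2: δ(r1, 2) = (rA, □, L) → [rA]0□2

The machine reaches the accept state rA and halts.

State sequence: r0 → r1 → rA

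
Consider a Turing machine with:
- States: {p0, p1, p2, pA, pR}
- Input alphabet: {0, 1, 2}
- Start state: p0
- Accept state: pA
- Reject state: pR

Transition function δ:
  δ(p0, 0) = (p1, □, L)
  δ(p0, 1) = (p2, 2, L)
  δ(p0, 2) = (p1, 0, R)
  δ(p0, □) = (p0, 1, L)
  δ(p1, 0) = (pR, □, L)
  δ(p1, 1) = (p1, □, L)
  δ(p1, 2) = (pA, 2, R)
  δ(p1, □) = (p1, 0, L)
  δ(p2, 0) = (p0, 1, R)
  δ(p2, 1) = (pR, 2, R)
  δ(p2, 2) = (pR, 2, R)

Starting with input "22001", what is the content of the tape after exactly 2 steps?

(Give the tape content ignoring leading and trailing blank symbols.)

Execution trace:
Initial: [p0]22001
Step 1: δ(p0, 2) = (p1, 0, R) → 0[p1]2001
Step 2: δ(p1, 2) = (pA, 2, R) → 02[pA]001

The machine reaches the accept state pA and halts.

After 2 steps, the tape (ignoring leading/trailing blanks) is: 02001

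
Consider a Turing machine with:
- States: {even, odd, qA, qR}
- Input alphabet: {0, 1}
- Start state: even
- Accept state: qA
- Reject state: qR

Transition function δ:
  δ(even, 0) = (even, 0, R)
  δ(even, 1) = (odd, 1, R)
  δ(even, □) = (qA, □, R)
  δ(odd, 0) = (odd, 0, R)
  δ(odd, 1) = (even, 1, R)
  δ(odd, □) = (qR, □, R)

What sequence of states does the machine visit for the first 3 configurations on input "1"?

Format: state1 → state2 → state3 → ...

Execution trace:
Initial: [even]1
Step 1: δ(even, 1) = (odd, 1, R) → 1[odd]□
Step 2: δ(odd, □) = (qR, □, R) → 1□[qR]□

The machine reaches the reject state qR and halts.

State sequence: even → odd → qR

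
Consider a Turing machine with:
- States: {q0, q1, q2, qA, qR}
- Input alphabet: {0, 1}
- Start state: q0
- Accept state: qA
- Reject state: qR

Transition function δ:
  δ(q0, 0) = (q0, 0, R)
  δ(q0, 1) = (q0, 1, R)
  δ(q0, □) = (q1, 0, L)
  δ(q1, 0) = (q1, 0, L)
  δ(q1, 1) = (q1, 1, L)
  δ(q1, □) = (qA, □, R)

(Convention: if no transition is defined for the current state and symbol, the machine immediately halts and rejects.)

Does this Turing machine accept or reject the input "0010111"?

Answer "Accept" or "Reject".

Execution trace:
Initial: [q0]0010111
Step 1: δ(q0, 0) = (q0, 0, R) → 0[q0]010111
Step 2: δ(q0, 0) = (q0, 0, R) → 00[q0]10111
Step 3: δ(q0, 1) = (q0, 1, R) → 001[q0]0111
Step 4: δ(q0, 0) = (q0, 0, R) → 0010[q0]111
Step 5: δ(q0, 1) = (q0, 1, R) → 00101[q0]11
Step 6: δ(q0, 1) = (q0, 1, R) → 001011[q0]1
Step 7: δ(q0, 1) = (q0, 1, R) → 0010111[q0]□
Step 8: δ(q0, □) = (q1, 0, L) → 001011[q1]10
Step 9: δ(q1, 1) = (q1, 1, L) → 00101[q1]110
Step 10: δ(q1, 1) = (q1, 1, L) → 0010[q1]1110
Step 11: δ(q1, 1) = (q1, 1, L) → 001[q1]01110
Step 12: δ(q1, 0) = (q1, 0, L) → 00[q1]101110
Step 13: δ(q1, 1) = (q1, 1, L) → 0[q1]0101110
Step 14: δ(q1, 0) = (q1, 0, L) → [q1]00101110
Step 15: δ(q1, 0) = (q1, 0, L) → [q1]□00101110
Step 16: δ(q1, □) = (qA, □, R) → □[qA]00101110

The machine reaches the accept state qA and halts.

Answer: Accept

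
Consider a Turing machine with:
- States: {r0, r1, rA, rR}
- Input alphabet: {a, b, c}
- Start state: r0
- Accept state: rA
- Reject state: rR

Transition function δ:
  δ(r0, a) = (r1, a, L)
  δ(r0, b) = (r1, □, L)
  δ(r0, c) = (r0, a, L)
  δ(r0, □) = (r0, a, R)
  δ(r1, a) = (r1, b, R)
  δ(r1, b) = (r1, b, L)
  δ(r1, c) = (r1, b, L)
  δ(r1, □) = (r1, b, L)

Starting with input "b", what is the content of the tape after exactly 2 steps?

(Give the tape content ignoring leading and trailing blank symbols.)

Execution trace:
Initial: [r0]b
Step 1: δ(r0, b) = (r1, □, L) → [r1]□□
Step 2: δ(r1, □) = (r1, b, L) → [r1]□b□

After 2 steps, the tape (ignoring leading/trailing blanks) is: b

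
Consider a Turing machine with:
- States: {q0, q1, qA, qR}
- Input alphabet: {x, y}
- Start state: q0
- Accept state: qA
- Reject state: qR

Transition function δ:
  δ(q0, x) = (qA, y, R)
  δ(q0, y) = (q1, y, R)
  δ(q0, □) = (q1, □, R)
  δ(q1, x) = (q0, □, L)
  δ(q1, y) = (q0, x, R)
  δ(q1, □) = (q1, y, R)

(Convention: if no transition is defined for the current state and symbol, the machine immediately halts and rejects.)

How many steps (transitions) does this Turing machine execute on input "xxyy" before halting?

Execution trace:
Initial: [q0]xxyy
Step 1: δ(q0, x) = (qA, y, R) → y[qA]xyy

The machine reaches the accept state qA and halts.

The machine executed 1 step before halting.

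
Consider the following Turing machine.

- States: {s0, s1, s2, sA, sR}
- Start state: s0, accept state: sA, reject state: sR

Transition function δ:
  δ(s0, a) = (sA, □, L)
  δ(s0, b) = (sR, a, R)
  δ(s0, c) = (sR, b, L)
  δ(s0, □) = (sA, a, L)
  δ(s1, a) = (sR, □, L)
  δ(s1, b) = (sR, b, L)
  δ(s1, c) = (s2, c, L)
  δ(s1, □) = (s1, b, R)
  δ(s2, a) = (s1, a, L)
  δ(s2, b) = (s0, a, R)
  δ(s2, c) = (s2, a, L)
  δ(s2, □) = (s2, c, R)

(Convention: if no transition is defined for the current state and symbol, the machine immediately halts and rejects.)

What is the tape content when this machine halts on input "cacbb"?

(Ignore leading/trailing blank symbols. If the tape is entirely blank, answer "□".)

Execution trace:
Initial: [s0]cacbb
Step 1: δ(s0, c) = (sR, b, L) → [sR]□bacbb

The machine reaches the reject state sR and halts.

Final tape (ignoring leading/trailing blanks): bacbb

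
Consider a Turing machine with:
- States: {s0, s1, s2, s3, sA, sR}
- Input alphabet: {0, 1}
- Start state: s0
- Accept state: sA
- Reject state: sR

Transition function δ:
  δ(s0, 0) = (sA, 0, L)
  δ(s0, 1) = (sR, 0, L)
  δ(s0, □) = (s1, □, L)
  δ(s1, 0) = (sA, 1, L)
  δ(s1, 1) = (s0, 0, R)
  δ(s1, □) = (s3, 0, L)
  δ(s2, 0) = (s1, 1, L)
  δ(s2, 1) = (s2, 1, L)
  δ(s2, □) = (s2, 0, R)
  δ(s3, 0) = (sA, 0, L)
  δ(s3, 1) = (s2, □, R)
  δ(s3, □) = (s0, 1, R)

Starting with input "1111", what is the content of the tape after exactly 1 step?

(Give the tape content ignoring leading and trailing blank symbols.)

Execution trace:
Initial: [s0]1111
Step 1: δ(s0, 1) = (sR, 0, L) → [sR]□0111

The machine reaches the reject state sR and halts.

After 1 step, the tape (ignoring leading/trailing blanks) is: 0111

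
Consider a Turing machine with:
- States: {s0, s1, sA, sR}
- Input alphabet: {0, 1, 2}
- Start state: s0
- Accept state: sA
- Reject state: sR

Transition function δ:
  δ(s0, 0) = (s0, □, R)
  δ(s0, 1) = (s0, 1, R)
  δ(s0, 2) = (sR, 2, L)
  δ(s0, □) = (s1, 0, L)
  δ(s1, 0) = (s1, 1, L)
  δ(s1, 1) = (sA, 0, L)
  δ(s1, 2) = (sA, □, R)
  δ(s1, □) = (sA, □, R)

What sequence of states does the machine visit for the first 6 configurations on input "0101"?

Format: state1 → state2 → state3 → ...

Execution trace:
Initial: [s0]0101
Step 1: δ(s0, 0) = (s0, □, R) → □[s0]101
Step 2: δ(s0, 1) = (s0, 1, R) → □1[s0]01
Step 3: δ(s0, 0) = (s0, □, R) → □1□[s0]1
Step 4: δ(s0, 1) = (s0, 1, R) → □1□1[s0]□
Step 5: δ(s0, □) = (s1, 0, L) → □1□[s1]10

State sequence: s0 → s0 → s0 → s0 → s0 → s1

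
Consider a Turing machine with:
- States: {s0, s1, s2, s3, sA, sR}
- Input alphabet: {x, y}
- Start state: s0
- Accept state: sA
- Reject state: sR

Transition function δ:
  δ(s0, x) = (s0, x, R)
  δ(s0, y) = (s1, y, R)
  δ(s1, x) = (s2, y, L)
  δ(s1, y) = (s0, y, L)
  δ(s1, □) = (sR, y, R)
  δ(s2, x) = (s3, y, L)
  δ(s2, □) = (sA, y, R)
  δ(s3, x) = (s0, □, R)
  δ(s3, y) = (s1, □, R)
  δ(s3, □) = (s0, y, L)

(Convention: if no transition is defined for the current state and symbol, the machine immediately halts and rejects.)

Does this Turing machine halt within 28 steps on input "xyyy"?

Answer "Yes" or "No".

Execution trace:
Initial: [s0]xyyy
Step 1: δ(s0, x) = (s0, x, R) → x[s0]yyy
Step 2: δ(s0, y) = (s1, y, R) → xy[s1]yy
Step 3: δ(s1, y) = (s0, y, L) → x[s0]yyy
Step 4: δ(s0, y) = (s1, y, R) → xy[s1]yy
Step 5: δ(s1, y) = (s0, y, L) → x[s0]yyy
Step 6: δ(s0, y) = (s1, y, R) → xy[s1]yy
Step 7: δ(s1, y) = (s0, y, L) → x[s0]yyy
Step 8: δ(s0, y) = (s1, y, R) → xy[s1]yy
Step 9: δ(s1, y) = (s0, y, L) → x[s0]yyy
Step 10: δ(s0, y) = (s1, y, R) → xy[s1]yy
Step 11: δ(s1, y) = (s0, y, L) → x[s0]yyy
Step 12: δ(s0, y) = (s1, y, R) → xy[s1]yy
Step 13: δ(s1, y) = (s0, y, L) → x[s0]yyy
Step 14: δ(s0, y) = (s1, y, R) → xy[s1]yy
Step 15: δ(s1, y) = (s0, y, L) → x[s0]yyy
Step 16: δ(s0, y) = (s1, y, R) → xy[s1]yy
Step 17: δ(s1, y) = (s0, y, L) → x[s0]yyy
Step 18: δ(s0, y) = (s1, y, R) → xy[s1]yy
Step 19: δ(s1, y) = (s0, y, L) → x[s0]yyy
Step 20: δ(s0, y) = (s1, y, R) → xy[s1]yy
Step 21: δ(s1, y) = (s0, y, L) → x[s0]yyy
Step 22: δ(s0, y) = (s1, y, R) → xy[s1]yy
Step 23: δ(s1, y) = (s0, y, L) → x[s0]yyy
Step 24: δ(s0, y) = (s1, y, R) → xy[s1]yy
Step 25: δ(s1, y) = (s0, y, L) → x[s0]yyy
Step 26: δ(s0, y) = (s1, y, R) → xy[s1]yy
Step 27: δ(s1, y) = (s0, y, L) → x[s0]yyy
Step 28: δ(s0, y) = (s1, y, R) → xy[s1]yy

The machine has not reached a halting state after 28 steps.
The machine did not halt within the 28-step bound.

Answer: No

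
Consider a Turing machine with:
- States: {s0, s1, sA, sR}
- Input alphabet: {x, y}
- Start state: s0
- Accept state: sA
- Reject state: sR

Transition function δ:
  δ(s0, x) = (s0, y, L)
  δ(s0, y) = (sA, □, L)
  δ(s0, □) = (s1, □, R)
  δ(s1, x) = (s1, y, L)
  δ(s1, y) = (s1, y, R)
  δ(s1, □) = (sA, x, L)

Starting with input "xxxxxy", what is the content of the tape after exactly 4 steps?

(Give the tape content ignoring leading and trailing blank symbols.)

Execution trace:
Initial: [s0]xxxxxy
Step 1: δ(s0, x) = (s0, y, L) → [s0]□yxxxxy
Step 2: δ(s0, □) = (s1, □, R) → □[s1]yxxxxy
Step 3: δ(s1, y) = (s1, y, R) → □y[s1]xxxxy
Step 4: δ(s1, x) = (s1, y, L) → □[s1]yyxxxy

After 4 steps, the tape (ignoring leading/trailing blanks) is: yyxxxy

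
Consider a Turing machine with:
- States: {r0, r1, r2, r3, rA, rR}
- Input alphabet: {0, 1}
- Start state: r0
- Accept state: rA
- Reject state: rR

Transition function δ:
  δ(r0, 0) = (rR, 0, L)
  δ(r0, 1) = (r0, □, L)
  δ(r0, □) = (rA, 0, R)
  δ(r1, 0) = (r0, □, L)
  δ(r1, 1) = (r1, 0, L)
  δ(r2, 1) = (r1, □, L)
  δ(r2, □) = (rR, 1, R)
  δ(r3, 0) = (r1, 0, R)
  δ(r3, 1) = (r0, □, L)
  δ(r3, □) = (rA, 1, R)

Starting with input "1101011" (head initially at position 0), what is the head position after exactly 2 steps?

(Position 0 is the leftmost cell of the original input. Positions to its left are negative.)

Execution trace (head position shown):
Step 0: [r0]1101011  (head at position 0)
Step 1: move left → [r0]□□101011  (head at position -1)
Step 2: move right → 0[rA]□101011  (head at position 0)

After 2 steps, the head is at position 0.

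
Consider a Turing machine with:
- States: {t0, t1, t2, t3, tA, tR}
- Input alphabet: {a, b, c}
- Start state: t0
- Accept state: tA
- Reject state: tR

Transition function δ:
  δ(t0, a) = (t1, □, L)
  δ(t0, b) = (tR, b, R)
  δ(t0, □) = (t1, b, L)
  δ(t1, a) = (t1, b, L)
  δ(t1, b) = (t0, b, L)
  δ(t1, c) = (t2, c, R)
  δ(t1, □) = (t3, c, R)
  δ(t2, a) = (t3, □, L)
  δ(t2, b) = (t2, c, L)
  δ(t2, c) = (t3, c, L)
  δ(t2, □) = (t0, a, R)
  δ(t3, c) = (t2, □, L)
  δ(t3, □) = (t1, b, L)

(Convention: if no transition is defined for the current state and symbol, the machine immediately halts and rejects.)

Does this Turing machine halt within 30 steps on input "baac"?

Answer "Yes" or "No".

Execution trace:
Initial: [t0]baac
Step 1: δ(t0, b) = (tR, b, R) → b[tR]aac

The machine reaches the reject state tR and halts.
The machine halted after 1 step (within the 30-step bound).

Answer: Yes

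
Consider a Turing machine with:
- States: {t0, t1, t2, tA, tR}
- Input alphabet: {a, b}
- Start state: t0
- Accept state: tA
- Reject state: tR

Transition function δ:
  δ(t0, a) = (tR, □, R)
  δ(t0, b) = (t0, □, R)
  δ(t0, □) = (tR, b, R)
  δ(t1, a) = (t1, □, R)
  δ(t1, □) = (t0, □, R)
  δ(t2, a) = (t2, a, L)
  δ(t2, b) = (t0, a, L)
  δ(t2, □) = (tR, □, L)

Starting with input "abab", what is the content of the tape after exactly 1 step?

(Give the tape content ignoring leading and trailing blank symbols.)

Execution trace:
Initial: [t0]abab
Step 1: δ(t0, a) = (tR, □, R) → □[tR]bab

The machine reaches the reject state tR and halts.

After 1 step, the tape (ignoring leading/trailing blanks) is: bab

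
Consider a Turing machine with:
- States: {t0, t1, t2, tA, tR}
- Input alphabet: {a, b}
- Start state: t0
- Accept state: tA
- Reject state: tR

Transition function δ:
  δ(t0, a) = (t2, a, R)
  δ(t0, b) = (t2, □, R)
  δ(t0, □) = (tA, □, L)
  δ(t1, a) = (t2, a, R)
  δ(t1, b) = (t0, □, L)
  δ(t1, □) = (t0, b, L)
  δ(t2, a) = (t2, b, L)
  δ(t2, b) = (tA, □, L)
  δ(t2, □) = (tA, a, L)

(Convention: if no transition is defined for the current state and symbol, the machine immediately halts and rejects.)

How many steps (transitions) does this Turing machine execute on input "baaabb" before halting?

Execution trace:
Initial: [t0]baaabb
Step 1: δ(t0, b) = (t2, □, R) → □[t2]aaabb
Step 2: δ(t2, a) = (t2, b, L) → [t2]□baabb
Step 3: δ(t2, □) = (tA, a, L) → [tA]□abaabb

The machine reaches the accept state tA and halts.

The machine executed 3 steps before halting.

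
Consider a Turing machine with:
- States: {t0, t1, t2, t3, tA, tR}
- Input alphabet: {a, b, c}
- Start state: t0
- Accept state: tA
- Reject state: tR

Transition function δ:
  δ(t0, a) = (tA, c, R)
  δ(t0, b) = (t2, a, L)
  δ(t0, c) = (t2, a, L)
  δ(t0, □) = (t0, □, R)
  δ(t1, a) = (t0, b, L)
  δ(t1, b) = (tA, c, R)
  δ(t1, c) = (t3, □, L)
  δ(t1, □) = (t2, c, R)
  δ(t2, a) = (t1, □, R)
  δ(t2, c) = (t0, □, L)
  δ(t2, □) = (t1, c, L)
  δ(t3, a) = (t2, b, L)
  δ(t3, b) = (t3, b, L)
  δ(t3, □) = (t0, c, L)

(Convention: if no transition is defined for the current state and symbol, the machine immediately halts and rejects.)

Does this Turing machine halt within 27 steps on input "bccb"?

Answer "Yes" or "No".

Execution trace:
Initial: [t0]bccb
Step 1: δ(t0, b) = (t2, a, L) → [t2]□accb
Step 2: δ(t2, □) = (t1, c, L) → [t1]□caccb
Step 3: δ(t1, □) = (t2, c, R) → c[t2]caccb
Step 4: δ(t2, c) = (t0, □, L) → [t0]c□accb
Step 5: δ(t0, c) = (t2, a, L) → [t2]□a□accb
Step 6: δ(t2, □) = (t1, c, L) → [t1]□ca□accb
Step 7: δ(t1, □) = (t2, c, R) → c[t2]ca□accb
Step 8: δ(t2, c) = (t0, □, L) → [t0]c□a□accb
Step 9: δ(t0, c) = (t2, a, L) → [t2]□a□a□accb
Step 10: δ(t2, □) = (t1, c, L) → [t1]□ca□a□accb
Step 11: δ(t1, □) = (t2, c, R) → c[t2]ca□a□accb
Step 12: δ(t2, c) = (t0, □, L) → [t0]c□a□a□accb
Step 13: δ(t0, c) = (t2, a, L) → [t2]□a□a□a□accb
Step 14: δ(t2, □) = (t1, c, L) → [t1]□ca□a□a□accb
Step 15: δ(t1, □) = (t2, c, R) → c[t2]ca□a□a□accb
Step 16: δ(t2, c) = (t0, □, L) → [t0]c□a□a□a□accb
Step 17: δ(t0, c) = (t2, a, L) → [t2]□a□a□a□a□accb
Step 18: δ(t2, □) = (t1, c, L) → [t1]□ca□a□a□a□accb
Step 19: δ(t1, □) = (t2, c, R) → c[t2]ca□a□a□a□accb
Step 20: δ(t2, c) = (t0, □, L) → [t0]c□a□a□a□a□accb
Step 21: δ(t0, c) = (t2, a, L) → [t2]□a□a□a□a□a□accb
Step 22: δ(t2, □) = (t1, c, L) → [t1]□ca□a□a□a□a□accb
Step 23: δ(t1, □) = (t2, c, R) → c[t2]ca□a□a□a□a□accb
Step 24: δ(t2, c) = (t0, □, L) → [t0]c□a□a□a□a□a□accb
Step 25: δ(t0, c) = (t2, a, L) → [t2]□a□a□a□a□a□a□accb
Step 26: δ(t2, □) = (t1, c, L) → [t1]□ca□a□a□a□a□a□accb
Step 27: δ(t1, □) = (t2, c, R) → c[t2]ca□a□a□a□a□a□accb

The machine has not reached a halting state after 27 steps.
The machine did not halt within the 27-step bound.

Answer: No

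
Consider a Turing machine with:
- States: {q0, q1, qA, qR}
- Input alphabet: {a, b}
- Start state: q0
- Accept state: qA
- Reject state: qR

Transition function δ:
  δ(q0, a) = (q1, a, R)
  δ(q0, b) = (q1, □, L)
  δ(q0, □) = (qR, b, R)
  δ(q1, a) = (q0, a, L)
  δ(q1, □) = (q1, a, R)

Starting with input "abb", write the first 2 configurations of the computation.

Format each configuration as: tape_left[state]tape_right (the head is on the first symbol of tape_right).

Transitions applied:
Step 1: δ(q0, a) = (q1, a, R)

The first 2 configurations are:
[q0]abb ⊢ a[q1]bb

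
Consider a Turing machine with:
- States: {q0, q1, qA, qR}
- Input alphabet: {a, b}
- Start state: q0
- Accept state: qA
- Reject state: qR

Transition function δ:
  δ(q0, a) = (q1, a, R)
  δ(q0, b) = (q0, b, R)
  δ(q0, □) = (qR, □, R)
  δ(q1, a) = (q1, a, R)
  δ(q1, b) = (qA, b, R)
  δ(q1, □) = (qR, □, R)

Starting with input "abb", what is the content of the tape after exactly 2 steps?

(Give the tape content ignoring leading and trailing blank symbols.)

Execution trace:
Initial: [q0]abb
Step 1: δ(q0, a) = (q1, a, R) → a[q1]bb
Step 2: δ(q1, b) = (qA, b, R) → ab[qA]b

The machine reaches the accept state qA and halts.

After 2 steps, the tape (ignoring leading/trailing blanks) is: abb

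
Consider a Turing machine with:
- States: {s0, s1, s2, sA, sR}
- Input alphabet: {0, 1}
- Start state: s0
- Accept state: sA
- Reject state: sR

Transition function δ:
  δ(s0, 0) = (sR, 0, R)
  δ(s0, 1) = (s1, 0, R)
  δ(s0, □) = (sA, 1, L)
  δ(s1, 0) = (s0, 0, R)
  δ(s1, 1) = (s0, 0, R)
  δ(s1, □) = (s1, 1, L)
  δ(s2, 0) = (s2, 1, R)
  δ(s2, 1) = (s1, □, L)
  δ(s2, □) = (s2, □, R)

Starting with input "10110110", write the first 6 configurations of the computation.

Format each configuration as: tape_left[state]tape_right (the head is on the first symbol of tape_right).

Transitions applied:
Step 1: δ(s0, 1) = (s1, 0, R)
Step 2: δ(s1, 0) = (s0, 0, R)
Step 3: δ(s0, 1) = (s1, 0, R)
Step 4: δ(s1, 1) = (s0, 0, R)
Step 5: δ(s0, 0) = (sR, 0, R)

The first 6 configurations are:
[s0]10110110 ⊢ 0[s1]0110110 ⊢ 00[s0]110110 ⊢ 000[s1]10110 ⊢ 0000[s0]0110 ⊢ 00000[sR]110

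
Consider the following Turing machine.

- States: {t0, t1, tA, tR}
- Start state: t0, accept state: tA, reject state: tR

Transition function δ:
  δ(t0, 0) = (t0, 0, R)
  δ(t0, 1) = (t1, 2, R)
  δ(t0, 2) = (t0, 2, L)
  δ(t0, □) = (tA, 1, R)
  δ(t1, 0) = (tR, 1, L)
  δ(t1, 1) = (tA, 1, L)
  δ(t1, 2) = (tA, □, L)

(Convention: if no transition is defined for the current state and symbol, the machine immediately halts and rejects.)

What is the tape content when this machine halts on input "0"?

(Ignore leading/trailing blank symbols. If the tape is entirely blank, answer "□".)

Execution trace:
Initial: [t0]0
Step 1: δ(t0, 0) = (t0, 0, R) → 0[t0]□
Step 2: δ(t0, □) = (tA, 1, R) → 01[tA]□

The machine reaches the accept state tA and halts.

Final tape (ignoring leading/trailing blanks): 01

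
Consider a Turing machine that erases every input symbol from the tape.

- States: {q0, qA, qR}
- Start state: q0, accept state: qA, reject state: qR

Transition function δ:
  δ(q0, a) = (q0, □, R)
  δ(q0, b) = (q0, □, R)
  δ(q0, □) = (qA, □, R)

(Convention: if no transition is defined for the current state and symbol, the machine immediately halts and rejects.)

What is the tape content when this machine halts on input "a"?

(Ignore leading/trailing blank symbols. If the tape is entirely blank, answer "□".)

Execution trace:
Initial: [q0]a
Step 1: δ(q0, a) = (q0, □, R) → □[q0]□
Step 2: δ(q0, □) = (qA, □, R) → □□[qA]□

The machine reaches the accept state qA and halts.

Final tape (ignoring leading/trailing blanks): □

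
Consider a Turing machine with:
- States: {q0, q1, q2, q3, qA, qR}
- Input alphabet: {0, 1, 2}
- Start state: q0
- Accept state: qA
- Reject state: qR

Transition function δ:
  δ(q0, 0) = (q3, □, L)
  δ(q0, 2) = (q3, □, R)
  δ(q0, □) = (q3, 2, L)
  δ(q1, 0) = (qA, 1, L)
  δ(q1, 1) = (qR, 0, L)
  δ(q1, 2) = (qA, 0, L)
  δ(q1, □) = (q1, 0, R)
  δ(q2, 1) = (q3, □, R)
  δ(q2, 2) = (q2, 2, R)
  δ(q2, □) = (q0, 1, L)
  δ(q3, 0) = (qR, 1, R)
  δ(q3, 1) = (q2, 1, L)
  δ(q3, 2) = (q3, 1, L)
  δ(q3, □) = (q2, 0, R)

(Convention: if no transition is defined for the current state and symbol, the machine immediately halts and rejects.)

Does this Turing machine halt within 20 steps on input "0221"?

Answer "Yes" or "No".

Execution trace:
Initial: [q0]0221
Step 1: δ(q0, 0) = (q3, □, L) → [q3]□□221
Step 2: δ(q3, □) = (q2, 0, R) → 0[q2]□221
Step 3: δ(q2, □) = (q0, 1, L) → [q0]01221
Step 4: δ(q0, 0) = (q3, □, L) → [q3]□□1221
Step 5: δ(q3, □) = (q2, 0, R) → 0[q2]□1221
Step 6: δ(q2, □) = (q0, 1, L) → [q0]011221
Step 7: δ(q0, 0) = (q3, □, L) → [q3]□□11221
Step 8: δ(q3, □) = (q2, 0, R) → 0[q2]□11221
Step 9: δ(q2, □) = (q0, 1, L) → [q0]0111221
Step 10: δ(q0, 0) = (q3, □, L) → [q3]□□111221
Step 11: δ(q3, □) = (q2, 0, R) → 0[q2]□111221
Step 12: δ(q2, □) = (q0, 1, L) → [q0]01111221
Step 13: δ(q0, 0) = (q3, □, L) → [q3]□□1111221
Step 14: δ(q3, □) = (q2, 0, R) → 0[q2]□1111221
Step 15: δ(q2, □) = (q0, 1, L) → [q0]011111221
Step 16: δ(q0, 0) = (q3, □, L) → [q3]□□11111221
Step 17: δ(q3, □) = (q2, 0, R) → 0[q2]□11111221
Step 18: δ(q2, □) = (q0, 1, L) → [q0]0111111221
Step 19: δ(q0, 0) = (q3, □, L) → [q3]□□111111221
Step 20: δ(q3, □) = (q2, 0, R) → 0[q2]□111111221

The machine has not reached a halting state after 20 steps.
The machine did not halt within the 20-step bound.

Answer: No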